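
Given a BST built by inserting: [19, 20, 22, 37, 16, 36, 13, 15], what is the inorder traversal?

Tree insertion order: [19, 20, 22, 37, 16, 36, 13, 15]
Tree (level-order array): [19, 16, 20, 13, None, None, 22, None, 15, None, 37, None, None, 36]
Inorder traversal: [13, 15, 16, 19, 20, 22, 36, 37]


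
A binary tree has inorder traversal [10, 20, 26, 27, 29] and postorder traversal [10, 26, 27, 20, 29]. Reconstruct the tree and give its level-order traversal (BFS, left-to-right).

Inorder:   [10, 20, 26, 27, 29]
Postorder: [10, 26, 27, 20, 29]
Algorithm: postorder visits root last, so walk postorder right-to-left;
each value is the root of the current inorder slice — split it at that
value, recurse on the right subtree first, then the left.
Recursive splits:
  root=29; inorder splits into left=[10, 20, 26, 27], right=[]
  root=20; inorder splits into left=[10], right=[26, 27]
  root=27; inorder splits into left=[26], right=[]
  root=26; inorder splits into left=[], right=[]
  root=10; inorder splits into left=[], right=[]
Reconstructed level-order: [29, 20, 10, 27, 26]


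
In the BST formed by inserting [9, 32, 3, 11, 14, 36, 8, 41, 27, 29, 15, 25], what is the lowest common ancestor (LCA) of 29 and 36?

Tree insertion order: [9, 32, 3, 11, 14, 36, 8, 41, 27, 29, 15, 25]
Tree (level-order array): [9, 3, 32, None, 8, 11, 36, None, None, None, 14, None, 41, None, 27, None, None, 15, 29, None, 25]
In a BST, the LCA of p=29, q=36 is the first node v on the
root-to-leaf path with p <= v <= q (go left if both < v, right if both > v).
Walk from root:
  at 9: both 29 and 36 > 9, go right
  at 32: 29 <= 32 <= 36, this is the LCA
LCA = 32


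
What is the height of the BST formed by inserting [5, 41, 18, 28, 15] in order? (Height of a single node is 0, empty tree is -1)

Insertion order: [5, 41, 18, 28, 15]
Tree (level-order array): [5, None, 41, 18, None, 15, 28]
Compute height bottom-up (empty subtree = -1):
  height(15) = 1 + max(-1, -1) = 0
  height(28) = 1 + max(-1, -1) = 0
  height(18) = 1 + max(0, 0) = 1
  height(41) = 1 + max(1, -1) = 2
  height(5) = 1 + max(-1, 2) = 3
Height = 3


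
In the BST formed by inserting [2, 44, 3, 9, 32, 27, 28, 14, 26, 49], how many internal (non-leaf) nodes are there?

Tree built from: [2, 44, 3, 9, 32, 27, 28, 14, 26, 49]
Tree (level-order array): [2, None, 44, 3, 49, None, 9, None, None, None, 32, 27, None, 14, 28, None, 26]
Rule: An internal node has at least one child.
Per-node child counts:
  node 2: 1 child(ren)
  node 44: 2 child(ren)
  node 3: 1 child(ren)
  node 9: 1 child(ren)
  node 32: 1 child(ren)
  node 27: 2 child(ren)
  node 14: 1 child(ren)
  node 26: 0 child(ren)
  node 28: 0 child(ren)
  node 49: 0 child(ren)
Matching nodes: [2, 44, 3, 9, 32, 27, 14]
Count of internal (non-leaf) nodes: 7


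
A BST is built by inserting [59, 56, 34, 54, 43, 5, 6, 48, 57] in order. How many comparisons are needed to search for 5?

Search path for 5: 59 -> 56 -> 34 -> 5
Found: True
Comparisons: 4


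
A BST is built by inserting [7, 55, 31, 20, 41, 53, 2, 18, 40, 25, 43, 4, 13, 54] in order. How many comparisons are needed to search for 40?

Search path for 40: 7 -> 55 -> 31 -> 41 -> 40
Found: True
Comparisons: 5


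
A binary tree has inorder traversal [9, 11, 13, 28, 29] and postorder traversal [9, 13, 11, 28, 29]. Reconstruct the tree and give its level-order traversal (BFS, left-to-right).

Inorder:   [9, 11, 13, 28, 29]
Postorder: [9, 13, 11, 28, 29]
Algorithm: postorder visits root last, so walk postorder right-to-left;
each value is the root of the current inorder slice — split it at that
value, recurse on the right subtree first, then the left.
Recursive splits:
  root=29; inorder splits into left=[9, 11, 13, 28], right=[]
  root=28; inorder splits into left=[9, 11, 13], right=[]
  root=11; inorder splits into left=[9], right=[13]
  root=13; inorder splits into left=[], right=[]
  root=9; inorder splits into left=[], right=[]
Reconstructed level-order: [29, 28, 11, 9, 13]


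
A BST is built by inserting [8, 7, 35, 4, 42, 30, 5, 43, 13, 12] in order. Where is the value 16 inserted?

Starting tree (level order): [8, 7, 35, 4, None, 30, 42, None, 5, 13, None, None, 43, None, None, 12]
Insertion path: 8 -> 35 -> 30 -> 13
Result: insert 16 as right child of 13
Final tree (level order): [8, 7, 35, 4, None, 30, 42, None, 5, 13, None, None, 43, None, None, 12, 16]


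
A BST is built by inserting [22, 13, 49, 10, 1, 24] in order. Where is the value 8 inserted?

Starting tree (level order): [22, 13, 49, 10, None, 24, None, 1]
Insertion path: 22 -> 13 -> 10 -> 1
Result: insert 8 as right child of 1
Final tree (level order): [22, 13, 49, 10, None, 24, None, 1, None, None, None, None, 8]


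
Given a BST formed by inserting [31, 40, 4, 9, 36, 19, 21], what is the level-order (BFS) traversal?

Tree insertion order: [31, 40, 4, 9, 36, 19, 21]
Tree (level-order array): [31, 4, 40, None, 9, 36, None, None, 19, None, None, None, 21]
BFS from the root, enqueuing left then right child of each popped node:
  queue [31] -> pop 31, enqueue [4, 40], visited so far: [31]
  queue [4, 40] -> pop 4, enqueue [9], visited so far: [31, 4]
  queue [40, 9] -> pop 40, enqueue [36], visited so far: [31, 4, 40]
  queue [9, 36] -> pop 9, enqueue [19], visited so far: [31, 4, 40, 9]
  queue [36, 19] -> pop 36, enqueue [none], visited so far: [31, 4, 40, 9, 36]
  queue [19] -> pop 19, enqueue [21], visited so far: [31, 4, 40, 9, 36, 19]
  queue [21] -> pop 21, enqueue [none], visited so far: [31, 4, 40, 9, 36, 19, 21]
Result: [31, 4, 40, 9, 36, 19, 21]


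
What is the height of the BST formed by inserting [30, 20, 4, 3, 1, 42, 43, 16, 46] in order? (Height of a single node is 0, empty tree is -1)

Insertion order: [30, 20, 4, 3, 1, 42, 43, 16, 46]
Tree (level-order array): [30, 20, 42, 4, None, None, 43, 3, 16, None, 46, 1]
Compute height bottom-up (empty subtree = -1):
  height(1) = 1 + max(-1, -1) = 0
  height(3) = 1 + max(0, -1) = 1
  height(16) = 1 + max(-1, -1) = 0
  height(4) = 1 + max(1, 0) = 2
  height(20) = 1 + max(2, -1) = 3
  height(46) = 1 + max(-1, -1) = 0
  height(43) = 1 + max(-1, 0) = 1
  height(42) = 1 + max(-1, 1) = 2
  height(30) = 1 + max(3, 2) = 4
Height = 4


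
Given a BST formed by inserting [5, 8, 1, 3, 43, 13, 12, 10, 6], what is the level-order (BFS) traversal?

Tree insertion order: [5, 8, 1, 3, 43, 13, 12, 10, 6]
Tree (level-order array): [5, 1, 8, None, 3, 6, 43, None, None, None, None, 13, None, 12, None, 10]
BFS from the root, enqueuing left then right child of each popped node:
  queue [5] -> pop 5, enqueue [1, 8], visited so far: [5]
  queue [1, 8] -> pop 1, enqueue [3], visited so far: [5, 1]
  queue [8, 3] -> pop 8, enqueue [6, 43], visited so far: [5, 1, 8]
  queue [3, 6, 43] -> pop 3, enqueue [none], visited so far: [5, 1, 8, 3]
  queue [6, 43] -> pop 6, enqueue [none], visited so far: [5, 1, 8, 3, 6]
  queue [43] -> pop 43, enqueue [13], visited so far: [5, 1, 8, 3, 6, 43]
  queue [13] -> pop 13, enqueue [12], visited so far: [5, 1, 8, 3, 6, 43, 13]
  queue [12] -> pop 12, enqueue [10], visited so far: [5, 1, 8, 3, 6, 43, 13, 12]
  queue [10] -> pop 10, enqueue [none], visited so far: [5, 1, 8, 3, 6, 43, 13, 12, 10]
Result: [5, 1, 8, 3, 6, 43, 13, 12, 10]


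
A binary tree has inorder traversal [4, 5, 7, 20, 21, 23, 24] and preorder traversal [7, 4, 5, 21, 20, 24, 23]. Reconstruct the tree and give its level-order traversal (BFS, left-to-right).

Inorder:  [4, 5, 7, 20, 21, 23, 24]
Preorder: [7, 4, 5, 21, 20, 24, 23]
Algorithm: preorder visits root first, so consume preorder in order;
for each root, split the current inorder slice at that value into
left-subtree inorder and right-subtree inorder, then recurse.
Recursive splits:
  root=7; inorder splits into left=[4, 5], right=[20, 21, 23, 24]
  root=4; inorder splits into left=[], right=[5]
  root=5; inorder splits into left=[], right=[]
  root=21; inorder splits into left=[20], right=[23, 24]
  root=20; inorder splits into left=[], right=[]
  root=24; inorder splits into left=[23], right=[]
  root=23; inorder splits into left=[], right=[]
Reconstructed level-order: [7, 4, 21, 5, 20, 24, 23]


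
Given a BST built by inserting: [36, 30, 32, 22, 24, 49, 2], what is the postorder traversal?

Tree insertion order: [36, 30, 32, 22, 24, 49, 2]
Tree (level-order array): [36, 30, 49, 22, 32, None, None, 2, 24]
Postorder traversal: [2, 24, 22, 32, 30, 49, 36]


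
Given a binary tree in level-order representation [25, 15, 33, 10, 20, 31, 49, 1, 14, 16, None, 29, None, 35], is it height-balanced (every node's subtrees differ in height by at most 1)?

Tree (level-order array): [25, 15, 33, 10, 20, 31, 49, 1, 14, 16, None, 29, None, 35]
Definition: a tree is height-balanced if, at every node, |h(left) - h(right)| <= 1 (empty subtree has height -1).
Bottom-up per-node check:
  node 1: h_left=-1, h_right=-1, diff=0 [OK], height=0
  node 14: h_left=-1, h_right=-1, diff=0 [OK], height=0
  node 10: h_left=0, h_right=0, diff=0 [OK], height=1
  node 16: h_left=-1, h_right=-1, diff=0 [OK], height=0
  node 20: h_left=0, h_right=-1, diff=1 [OK], height=1
  node 15: h_left=1, h_right=1, diff=0 [OK], height=2
  node 29: h_left=-1, h_right=-1, diff=0 [OK], height=0
  node 31: h_left=0, h_right=-1, diff=1 [OK], height=1
  node 35: h_left=-1, h_right=-1, diff=0 [OK], height=0
  node 49: h_left=0, h_right=-1, diff=1 [OK], height=1
  node 33: h_left=1, h_right=1, diff=0 [OK], height=2
  node 25: h_left=2, h_right=2, diff=0 [OK], height=3
All nodes satisfy the balance condition.
Result: Balanced


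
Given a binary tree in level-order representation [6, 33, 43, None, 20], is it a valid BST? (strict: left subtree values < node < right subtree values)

Level-order array: [6, 33, 43, None, 20]
Validate using subtree bounds (lo, hi): at each node, require lo < value < hi,
then recurse left with hi=value and right with lo=value.
Preorder trace (stopping at first violation):
  at node 6 with bounds (-inf, +inf): OK
  at node 33 with bounds (-inf, 6): VIOLATION
Node 33 violates its bound: not (-inf < 33 < 6).
Result: Not a valid BST


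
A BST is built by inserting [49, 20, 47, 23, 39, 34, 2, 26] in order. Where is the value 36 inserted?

Starting tree (level order): [49, 20, None, 2, 47, None, None, 23, None, None, 39, 34, None, 26]
Insertion path: 49 -> 20 -> 47 -> 23 -> 39 -> 34
Result: insert 36 as right child of 34
Final tree (level order): [49, 20, None, 2, 47, None, None, 23, None, None, 39, 34, None, 26, 36]


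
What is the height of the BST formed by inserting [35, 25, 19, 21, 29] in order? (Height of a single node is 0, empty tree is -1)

Insertion order: [35, 25, 19, 21, 29]
Tree (level-order array): [35, 25, None, 19, 29, None, 21]
Compute height bottom-up (empty subtree = -1):
  height(21) = 1 + max(-1, -1) = 0
  height(19) = 1 + max(-1, 0) = 1
  height(29) = 1 + max(-1, -1) = 0
  height(25) = 1 + max(1, 0) = 2
  height(35) = 1 + max(2, -1) = 3
Height = 3


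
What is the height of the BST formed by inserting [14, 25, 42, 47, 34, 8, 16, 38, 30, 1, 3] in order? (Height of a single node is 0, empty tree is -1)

Insertion order: [14, 25, 42, 47, 34, 8, 16, 38, 30, 1, 3]
Tree (level-order array): [14, 8, 25, 1, None, 16, 42, None, 3, None, None, 34, 47, None, None, 30, 38]
Compute height bottom-up (empty subtree = -1):
  height(3) = 1 + max(-1, -1) = 0
  height(1) = 1 + max(-1, 0) = 1
  height(8) = 1 + max(1, -1) = 2
  height(16) = 1 + max(-1, -1) = 0
  height(30) = 1 + max(-1, -1) = 0
  height(38) = 1 + max(-1, -1) = 0
  height(34) = 1 + max(0, 0) = 1
  height(47) = 1 + max(-1, -1) = 0
  height(42) = 1 + max(1, 0) = 2
  height(25) = 1 + max(0, 2) = 3
  height(14) = 1 + max(2, 3) = 4
Height = 4


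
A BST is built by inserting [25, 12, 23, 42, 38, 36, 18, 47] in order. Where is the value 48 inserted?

Starting tree (level order): [25, 12, 42, None, 23, 38, 47, 18, None, 36]
Insertion path: 25 -> 42 -> 47
Result: insert 48 as right child of 47
Final tree (level order): [25, 12, 42, None, 23, 38, 47, 18, None, 36, None, None, 48]


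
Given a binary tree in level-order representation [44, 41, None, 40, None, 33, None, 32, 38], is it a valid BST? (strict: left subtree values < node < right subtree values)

Level-order array: [44, 41, None, 40, None, 33, None, 32, 38]
Validate using subtree bounds (lo, hi): at each node, require lo < value < hi,
then recurse left with hi=value and right with lo=value.
Preorder trace (stopping at first violation):
  at node 44 with bounds (-inf, +inf): OK
  at node 41 with bounds (-inf, 44): OK
  at node 40 with bounds (-inf, 41): OK
  at node 33 with bounds (-inf, 40): OK
  at node 32 with bounds (-inf, 33): OK
  at node 38 with bounds (33, 40): OK
No violation found at any node.
Result: Valid BST


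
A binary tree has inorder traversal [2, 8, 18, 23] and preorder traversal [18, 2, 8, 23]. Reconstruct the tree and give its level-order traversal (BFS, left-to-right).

Inorder:  [2, 8, 18, 23]
Preorder: [18, 2, 8, 23]
Algorithm: preorder visits root first, so consume preorder in order;
for each root, split the current inorder slice at that value into
left-subtree inorder and right-subtree inorder, then recurse.
Recursive splits:
  root=18; inorder splits into left=[2, 8], right=[23]
  root=2; inorder splits into left=[], right=[8]
  root=8; inorder splits into left=[], right=[]
  root=23; inorder splits into left=[], right=[]
Reconstructed level-order: [18, 2, 23, 8]


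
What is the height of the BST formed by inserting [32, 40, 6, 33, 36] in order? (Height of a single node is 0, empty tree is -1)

Insertion order: [32, 40, 6, 33, 36]
Tree (level-order array): [32, 6, 40, None, None, 33, None, None, 36]
Compute height bottom-up (empty subtree = -1):
  height(6) = 1 + max(-1, -1) = 0
  height(36) = 1 + max(-1, -1) = 0
  height(33) = 1 + max(-1, 0) = 1
  height(40) = 1 + max(1, -1) = 2
  height(32) = 1 + max(0, 2) = 3
Height = 3


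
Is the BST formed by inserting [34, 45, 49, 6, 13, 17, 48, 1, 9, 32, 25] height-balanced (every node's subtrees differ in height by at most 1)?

Tree (level-order array): [34, 6, 45, 1, 13, None, 49, None, None, 9, 17, 48, None, None, None, None, 32, None, None, 25]
Definition: a tree is height-balanced if, at every node, |h(left) - h(right)| <= 1 (empty subtree has height -1).
Bottom-up per-node check:
  node 1: h_left=-1, h_right=-1, diff=0 [OK], height=0
  node 9: h_left=-1, h_right=-1, diff=0 [OK], height=0
  node 25: h_left=-1, h_right=-1, diff=0 [OK], height=0
  node 32: h_left=0, h_right=-1, diff=1 [OK], height=1
  node 17: h_left=-1, h_right=1, diff=2 [FAIL (|-1-1|=2 > 1)], height=2
  node 13: h_left=0, h_right=2, diff=2 [FAIL (|0-2|=2 > 1)], height=3
  node 6: h_left=0, h_right=3, diff=3 [FAIL (|0-3|=3 > 1)], height=4
  node 48: h_left=-1, h_right=-1, diff=0 [OK], height=0
  node 49: h_left=0, h_right=-1, diff=1 [OK], height=1
  node 45: h_left=-1, h_right=1, diff=2 [FAIL (|-1-1|=2 > 1)], height=2
  node 34: h_left=4, h_right=2, diff=2 [FAIL (|4-2|=2 > 1)], height=5
Node 17 violates the condition: |-1 - 1| = 2 > 1.
Result: Not balanced


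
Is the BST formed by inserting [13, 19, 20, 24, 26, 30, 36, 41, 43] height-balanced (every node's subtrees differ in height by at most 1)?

Tree (level-order array): [13, None, 19, None, 20, None, 24, None, 26, None, 30, None, 36, None, 41, None, 43]
Definition: a tree is height-balanced if, at every node, |h(left) - h(right)| <= 1 (empty subtree has height -1).
Bottom-up per-node check:
  node 43: h_left=-1, h_right=-1, diff=0 [OK], height=0
  node 41: h_left=-1, h_right=0, diff=1 [OK], height=1
  node 36: h_left=-1, h_right=1, diff=2 [FAIL (|-1-1|=2 > 1)], height=2
  node 30: h_left=-1, h_right=2, diff=3 [FAIL (|-1-2|=3 > 1)], height=3
  node 26: h_left=-1, h_right=3, diff=4 [FAIL (|-1-3|=4 > 1)], height=4
  node 24: h_left=-1, h_right=4, diff=5 [FAIL (|-1-4|=5 > 1)], height=5
  node 20: h_left=-1, h_right=5, diff=6 [FAIL (|-1-5|=6 > 1)], height=6
  node 19: h_left=-1, h_right=6, diff=7 [FAIL (|-1-6|=7 > 1)], height=7
  node 13: h_left=-1, h_right=7, diff=8 [FAIL (|-1-7|=8 > 1)], height=8
Node 36 violates the condition: |-1 - 1| = 2 > 1.
Result: Not balanced


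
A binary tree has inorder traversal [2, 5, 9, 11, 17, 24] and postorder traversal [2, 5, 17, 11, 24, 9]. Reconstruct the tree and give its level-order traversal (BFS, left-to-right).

Inorder:   [2, 5, 9, 11, 17, 24]
Postorder: [2, 5, 17, 11, 24, 9]
Algorithm: postorder visits root last, so walk postorder right-to-left;
each value is the root of the current inorder slice — split it at that
value, recurse on the right subtree first, then the left.
Recursive splits:
  root=9; inorder splits into left=[2, 5], right=[11, 17, 24]
  root=24; inorder splits into left=[11, 17], right=[]
  root=11; inorder splits into left=[], right=[17]
  root=17; inorder splits into left=[], right=[]
  root=5; inorder splits into left=[2], right=[]
  root=2; inorder splits into left=[], right=[]
Reconstructed level-order: [9, 5, 24, 2, 11, 17]


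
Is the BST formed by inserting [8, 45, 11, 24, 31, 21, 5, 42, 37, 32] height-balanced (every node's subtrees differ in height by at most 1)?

Tree (level-order array): [8, 5, 45, None, None, 11, None, None, 24, 21, 31, None, None, None, 42, 37, None, 32]
Definition: a tree is height-balanced if, at every node, |h(left) - h(right)| <= 1 (empty subtree has height -1).
Bottom-up per-node check:
  node 5: h_left=-1, h_right=-1, diff=0 [OK], height=0
  node 21: h_left=-1, h_right=-1, diff=0 [OK], height=0
  node 32: h_left=-1, h_right=-1, diff=0 [OK], height=0
  node 37: h_left=0, h_right=-1, diff=1 [OK], height=1
  node 42: h_left=1, h_right=-1, diff=2 [FAIL (|1--1|=2 > 1)], height=2
  node 31: h_left=-1, h_right=2, diff=3 [FAIL (|-1-2|=3 > 1)], height=3
  node 24: h_left=0, h_right=3, diff=3 [FAIL (|0-3|=3 > 1)], height=4
  node 11: h_left=-1, h_right=4, diff=5 [FAIL (|-1-4|=5 > 1)], height=5
  node 45: h_left=5, h_right=-1, diff=6 [FAIL (|5--1|=6 > 1)], height=6
  node 8: h_left=0, h_right=6, diff=6 [FAIL (|0-6|=6 > 1)], height=7
Node 42 violates the condition: |1 - -1| = 2 > 1.
Result: Not balanced


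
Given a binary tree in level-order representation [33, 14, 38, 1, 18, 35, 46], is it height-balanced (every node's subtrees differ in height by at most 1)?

Tree (level-order array): [33, 14, 38, 1, 18, 35, 46]
Definition: a tree is height-balanced if, at every node, |h(left) - h(right)| <= 1 (empty subtree has height -1).
Bottom-up per-node check:
  node 1: h_left=-1, h_right=-1, diff=0 [OK], height=0
  node 18: h_left=-1, h_right=-1, diff=0 [OK], height=0
  node 14: h_left=0, h_right=0, diff=0 [OK], height=1
  node 35: h_left=-1, h_right=-1, diff=0 [OK], height=0
  node 46: h_left=-1, h_right=-1, diff=0 [OK], height=0
  node 38: h_left=0, h_right=0, diff=0 [OK], height=1
  node 33: h_left=1, h_right=1, diff=0 [OK], height=2
All nodes satisfy the balance condition.
Result: Balanced


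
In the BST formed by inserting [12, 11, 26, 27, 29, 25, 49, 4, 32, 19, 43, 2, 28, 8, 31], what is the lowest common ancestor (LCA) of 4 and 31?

Tree insertion order: [12, 11, 26, 27, 29, 25, 49, 4, 32, 19, 43, 2, 28, 8, 31]
Tree (level-order array): [12, 11, 26, 4, None, 25, 27, 2, 8, 19, None, None, 29, None, None, None, None, None, None, 28, 49, None, None, 32, None, 31, 43]
In a BST, the LCA of p=4, q=31 is the first node v on the
root-to-leaf path with p <= v <= q (go left if both < v, right if both > v).
Walk from root:
  at 12: 4 <= 12 <= 31, this is the LCA
LCA = 12


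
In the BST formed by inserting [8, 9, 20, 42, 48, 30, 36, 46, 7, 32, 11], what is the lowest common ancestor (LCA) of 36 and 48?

Tree insertion order: [8, 9, 20, 42, 48, 30, 36, 46, 7, 32, 11]
Tree (level-order array): [8, 7, 9, None, None, None, 20, 11, 42, None, None, 30, 48, None, 36, 46, None, 32]
In a BST, the LCA of p=36, q=48 is the first node v on the
root-to-leaf path with p <= v <= q (go left if both < v, right if both > v).
Walk from root:
  at 8: both 36 and 48 > 8, go right
  at 9: both 36 and 48 > 9, go right
  at 20: both 36 and 48 > 20, go right
  at 42: 36 <= 42 <= 48, this is the LCA
LCA = 42


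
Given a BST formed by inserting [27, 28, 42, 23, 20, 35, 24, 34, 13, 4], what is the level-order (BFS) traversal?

Tree insertion order: [27, 28, 42, 23, 20, 35, 24, 34, 13, 4]
Tree (level-order array): [27, 23, 28, 20, 24, None, 42, 13, None, None, None, 35, None, 4, None, 34]
BFS from the root, enqueuing left then right child of each popped node:
  queue [27] -> pop 27, enqueue [23, 28], visited so far: [27]
  queue [23, 28] -> pop 23, enqueue [20, 24], visited so far: [27, 23]
  queue [28, 20, 24] -> pop 28, enqueue [42], visited so far: [27, 23, 28]
  queue [20, 24, 42] -> pop 20, enqueue [13], visited so far: [27, 23, 28, 20]
  queue [24, 42, 13] -> pop 24, enqueue [none], visited so far: [27, 23, 28, 20, 24]
  queue [42, 13] -> pop 42, enqueue [35], visited so far: [27, 23, 28, 20, 24, 42]
  queue [13, 35] -> pop 13, enqueue [4], visited so far: [27, 23, 28, 20, 24, 42, 13]
  queue [35, 4] -> pop 35, enqueue [34], visited so far: [27, 23, 28, 20, 24, 42, 13, 35]
  queue [4, 34] -> pop 4, enqueue [none], visited so far: [27, 23, 28, 20, 24, 42, 13, 35, 4]
  queue [34] -> pop 34, enqueue [none], visited so far: [27, 23, 28, 20, 24, 42, 13, 35, 4, 34]
Result: [27, 23, 28, 20, 24, 42, 13, 35, 4, 34]


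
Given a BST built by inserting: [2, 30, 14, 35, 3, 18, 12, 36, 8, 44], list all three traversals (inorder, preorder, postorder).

Tree insertion order: [2, 30, 14, 35, 3, 18, 12, 36, 8, 44]
Tree (level-order array): [2, None, 30, 14, 35, 3, 18, None, 36, None, 12, None, None, None, 44, 8]
Inorder (L, root, R): [2, 3, 8, 12, 14, 18, 30, 35, 36, 44]
Preorder (root, L, R): [2, 30, 14, 3, 12, 8, 18, 35, 36, 44]
Postorder (L, R, root): [8, 12, 3, 18, 14, 44, 36, 35, 30, 2]


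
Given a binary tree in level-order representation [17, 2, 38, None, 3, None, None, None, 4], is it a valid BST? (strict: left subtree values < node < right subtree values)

Level-order array: [17, 2, 38, None, 3, None, None, None, 4]
Validate using subtree bounds (lo, hi): at each node, require lo < value < hi,
then recurse left with hi=value and right with lo=value.
Preorder trace (stopping at first violation):
  at node 17 with bounds (-inf, +inf): OK
  at node 2 with bounds (-inf, 17): OK
  at node 3 with bounds (2, 17): OK
  at node 4 with bounds (3, 17): OK
  at node 38 with bounds (17, +inf): OK
No violation found at any node.
Result: Valid BST


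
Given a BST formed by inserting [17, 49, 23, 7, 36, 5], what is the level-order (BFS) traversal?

Tree insertion order: [17, 49, 23, 7, 36, 5]
Tree (level-order array): [17, 7, 49, 5, None, 23, None, None, None, None, 36]
BFS from the root, enqueuing left then right child of each popped node:
  queue [17] -> pop 17, enqueue [7, 49], visited so far: [17]
  queue [7, 49] -> pop 7, enqueue [5], visited so far: [17, 7]
  queue [49, 5] -> pop 49, enqueue [23], visited so far: [17, 7, 49]
  queue [5, 23] -> pop 5, enqueue [none], visited so far: [17, 7, 49, 5]
  queue [23] -> pop 23, enqueue [36], visited so far: [17, 7, 49, 5, 23]
  queue [36] -> pop 36, enqueue [none], visited so far: [17, 7, 49, 5, 23, 36]
Result: [17, 7, 49, 5, 23, 36]


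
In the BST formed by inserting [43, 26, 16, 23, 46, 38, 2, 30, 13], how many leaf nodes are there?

Tree built from: [43, 26, 16, 23, 46, 38, 2, 30, 13]
Tree (level-order array): [43, 26, 46, 16, 38, None, None, 2, 23, 30, None, None, 13]
Rule: A leaf has 0 children.
Per-node child counts:
  node 43: 2 child(ren)
  node 26: 2 child(ren)
  node 16: 2 child(ren)
  node 2: 1 child(ren)
  node 13: 0 child(ren)
  node 23: 0 child(ren)
  node 38: 1 child(ren)
  node 30: 0 child(ren)
  node 46: 0 child(ren)
Matching nodes: [13, 23, 30, 46]
Count of leaf nodes: 4


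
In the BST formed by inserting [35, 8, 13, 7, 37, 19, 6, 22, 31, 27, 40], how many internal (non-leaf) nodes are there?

Tree built from: [35, 8, 13, 7, 37, 19, 6, 22, 31, 27, 40]
Tree (level-order array): [35, 8, 37, 7, 13, None, 40, 6, None, None, 19, None, None, None, None, None, 22, None, 31, 27]
Rule: An internal node has at least one child.
Per-node child counts:
  node 35: 2 child(ren)
  node 8: 2 child(ren)
  node 7: 1 child(ren)
  node 6: 0 child(ren)
  node 13: 1 child(ren)
  node 19: 1 child(ren)
  node 22: 1 child(ren)
  node 31: 1 child(ren)
  node 27: 0 child(ren)
  node 37: 1 child(ren)
  node 40: 0 child(ren)
Matching nodes: [35, 8, 7, 13, 19, 22, 31, 37]
Count of internal (non-leaf) nodes: 8


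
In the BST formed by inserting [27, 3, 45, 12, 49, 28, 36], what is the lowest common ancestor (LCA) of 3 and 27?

Tree insertion order: [27, 3, 45, 12, 49, 28, 36]
Tree (level-order array): [27, 3, 45, None, 12, 28, 49, None, None, None, 36]
In a BST, the LCA of p=3, q=27 is the first node v on the
root-to-leaf path with p <= v <= q (go left if both < v, right if both > v).
Walk from root:
  at 27: 3 <= 27 <= 27, this is the LCA
LCA = 27


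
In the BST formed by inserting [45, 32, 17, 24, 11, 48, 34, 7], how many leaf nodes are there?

Tree built from: [45, 32, 17, 24, 11, 48, 34, 7]
Tree (level-order array): [45, 32, 48, 17, 34, None, None, 11, 24, None, None, 7]
Rule: A leaf has 0 children.
Per-node child counts:
  node 45: 2 child(ren)
  node 32: 2 child(ren)
  node 17: 2 child(ren)
  node 11: 1 child(ren)
  node 7: 0 child(ren)
  node 24: 0 child(ren)
  node 34: 0 child(ren)
  node 48: 0 child(ren)
Matching nodes: [7, 24, 34, 48]
Count of leaf nodes: 4


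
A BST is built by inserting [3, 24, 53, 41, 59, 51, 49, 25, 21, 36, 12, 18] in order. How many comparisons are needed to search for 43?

Search path for 43: 3 -> 24 -> 53 -> 41 -> 51 -> 49
Found: False
Comparisons: 6


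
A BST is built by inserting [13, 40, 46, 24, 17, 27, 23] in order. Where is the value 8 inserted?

Starting tree (level order): [13, None, 40, 24, 46, 17, 27, None, None, None, 23]
Insertion path: 13
Result: insert 8 as left child of 13
Final tree (level order): [13, 8, 40, None, None, 24, 46, 17, 27, None, None, None, 23]


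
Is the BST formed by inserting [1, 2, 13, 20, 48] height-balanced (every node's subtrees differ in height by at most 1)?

Tree (level-order array): [1, None, 2, None, 13, None, 20, None, 48]
Definition: a tree is height-balanced if, at every node, |h(left) - h(right)| <= 1 (empty subtree has height -1).
Bottom-up per-node check:
  node 48: h_left=-1, h_right=-1, diff=0 [OK], height=0
  node 20: h_left=-1, h_right=0, diff=1 [OK], height=1
  node 13: h_left=-1, h_right=1, diff=2 [FAIL (|-1-1|=2 > 1)], height=2
  node 2: h_left=-1, h_right=2, diff=3 [FAIL (|-1-2|=3 > 1)], height=3
  node 1: h_left=-1, h_right=3, diff=4 [FAIL (|-1-3|=4 > 1)], height=4
Node 13 violates the condition: |-1 - 1| = 2 > 1.
Result: Not balanced


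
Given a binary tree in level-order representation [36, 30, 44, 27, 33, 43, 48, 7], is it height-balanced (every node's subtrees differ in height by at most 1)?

Tree (level-order array): [36, 30, 44, 27, 33, 43, 48, 7]
Definition: a tree is height-balanced if, at every node, |h(left) - h(right)| <= 1 (empty subtree has height -1).
Bottom-up per-node check:
  node 7: h_left=-1, h_right=-1, diff=0 [OK], height=0
  node 27: h_left=0, h_right=-1, diff=1 [OK], height=1
  node 33: h_left=-1, h_right=-1, diff=0 [OK], height=0
  node 30: h_left=1, h_right=0, diff=1 [OK], height=2
  node 43: h_left=-1, h_right=-1, diff=0 [OK], height=0
  node 48: h_left=-1, h_right=-1, diff=0 [OK], height=0
  node 44: h_left=0, h_right=0, diff=0 [OK], height=1
  node 36: h_left=2, h_right=1, diff=1 [OK], height=3
All nodes satisfy the balance condition.
Result: Balanced


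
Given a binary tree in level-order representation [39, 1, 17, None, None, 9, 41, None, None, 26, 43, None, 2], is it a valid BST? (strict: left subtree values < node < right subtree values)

Level-order array: [39, 1, 17, None, None, 9, 41, None, None, 26, 43, None, 2]
Validate using subtree bounds (lo, hi): at each node, require lo < value < hi,
then recurse left with hi=value and right with lo=value.
Preorder trace (stopping at first violation):
  at node 39 with bounds (-inf, +inf): OK
  at node 1 with bounds (-inf, 39): OK
  at node 17 with bounds (39, +inf): VIOLATION
Node 17 violates its bound: not (39 < 17 < +inf).
Result: Not a valid BST


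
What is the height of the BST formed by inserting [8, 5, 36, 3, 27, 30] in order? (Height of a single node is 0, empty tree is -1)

Insertion order: [8, 5, 36, 3, 27, 30]
Tree (level-order array): [8, 5, 36, 3, None, 27, None, None, None, None, 30]
Compute height bottom-up (empty subtree = -1):
  height(3) = 1 + max(-1, -1) = 0
  height(5) = 1 + max(0, -1) = 1
  height(30) = 1 + max(-1, -1) = 0
  height(27) = 1 + max(-1, 0) = 1
  height(36) = 1 + max(1, -1) = 2
  height(8) = 1 + max(1, 2) = 3
Height = 3


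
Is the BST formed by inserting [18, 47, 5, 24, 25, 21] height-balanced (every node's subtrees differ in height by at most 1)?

Tree (level-order array): [18, 5, 47, None, None, 24, None, 21, 25]
Definition: a tree is height-balanced if, at every node, |h(left) - h(right)| <= 1 (empty subtree has height -1).
Bottom-up per-node check:
  node 5: h_left=-1, h_right=-1, diff=0 [OK], height=0
  node 21: h_left=-1, h_right=-1, diff=0 [OK], height=0
  node 25: h_left=-1, h_right=-1, diff=0 [OK], height=0
  node 24: h_left=0, h_right=0, diff=0 [OK], height=1
  node 47: h_left=1, h_right=-1, diff=2 [FAIL (|1--1|=2 > 1)], height=2
  node 18: h_left=0, h_right=2, diff=2 [FAIL (|0-2|=2 > 1)], height=3
Node 47 violates the condition: |1 - -1| = 2 > 1.
Result: Not balanced


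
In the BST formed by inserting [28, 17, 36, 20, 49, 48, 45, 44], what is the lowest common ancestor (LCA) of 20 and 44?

Tree insertion order: [28, 17, 36, 20, 49, 48, 45, 44]
Tree (level-order array): [28, 17, 36, None, 20, None, 49, None, None, 48, None, 45, None, 44]
In a BST, the LCA of p=20, q=44 is the first node v on the
root-to-leaf path with p <= v <= q (go left if both < v, right if both > v).
Walk from root:
  at 28: 20 <= 28 <= 44, this is the LCA
LCA = 28


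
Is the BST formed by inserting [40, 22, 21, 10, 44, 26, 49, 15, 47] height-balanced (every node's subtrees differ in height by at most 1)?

Tree (level-order array): [40, 22, 44, 21, 26, None, 49, 10, None, None, None, 47, None, None, 15]
Definition: a tree is height-balanced if, at every node, |h(left) - h(right)| <= 1 (empty subtree has height -1).
Bottom-up per-node check:
  node 15: h_left=-1, h_right=-1, diff=0 [OK], height=0
  node 10: h_left=-1, h_right=0, diff=1 [OK], height=1
  node 21: h_left=1, h_right=-1, diff=2 [FAIL (|1--1|=2 > 1)], height=2
  node 26: h_left=-1, h_right=-1, diff=0 [OK], height=0
  node 22: h_left=2, h_right=0, diff=2 [FAIL (|2-0|=2 > 1)], height=3
  node 47: h_left=-1, h_right=-1, diff=0 [OK], height=0
  node 49: h_left=0, h_right=-1, diff=1 [OK], height=1
  node 44: h_left=-1, h_right=1, diff=2 [FAIL (|-1-1|=2 > 1)], height=2
  node 40: h_left=3, h_right=2, diff=1 [OK], height=4
Node 21 violates the condition: |1 - -1| = 2 > 1.
Result: Not balanced


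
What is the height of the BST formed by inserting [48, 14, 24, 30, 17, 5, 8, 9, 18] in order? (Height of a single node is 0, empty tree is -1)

Insertion order: [48, 14, 24, 30, 17, 5, 8, 9, 18]
Tree (level-order array): [48, 14, None, 5, 24, None, 8, 17, 30, None, 9, None, 18]
Compute height bottom-up (empty subtree = -1):
  height(9) = 1 + max(-1, -1) = 0
  height(8) = 1 + max(-1, 0) = 1
  height(5) = 1 + max(-1, 1) = 2
  height(18) = 1 + max(-1, -1) = 0
  height(17) = 1 + max(-1, 0) = 1
  height(30) = 1 + max(-1, -1) = 0
  height(24) = 1 + max(1, 0) = 2
  height(14) = 1 + max(2, 2) = 3
  height(48) = 1 + max(3, -1) = 4
Height = 4


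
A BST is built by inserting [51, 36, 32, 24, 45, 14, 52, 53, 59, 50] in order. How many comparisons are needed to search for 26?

Search path for 26: 51 -> 36 -> 32 -> 24
Found: False
Comparisons: 4


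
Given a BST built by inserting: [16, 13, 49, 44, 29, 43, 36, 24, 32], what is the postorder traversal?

Tree insertion order: [16, 13, 49, 44, 29, 43, 36, 24, 32]
Tree (level-order array): [16, 13, 49, None, None, 44, None, 29, None, 24, 43, None, None, 36, None, 32]
Postorder traversal: [13, 24, 32, 36, 43, 29, 44, 49, 16]


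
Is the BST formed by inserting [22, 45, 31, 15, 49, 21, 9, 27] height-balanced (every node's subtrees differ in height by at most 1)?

Tree (level-order array): [22, 15, 45, 9, 21, 31, 49, None, None, None, None, 27]
Definition: a tree is height-balanced if, at every node, |h(left) - h(right)| <= 1 (empty subtree has height -1).
Bottom-up per-node check:
  node 9: h_left=-1, h_right=-1, diff=0 [OK], height=0
  node 21: h_left=-1, h_right=-1, diff=0 [OK], height=0
  node 15: h_left=0, h_right=0, diff=0 [OK], height=1
  node 27: h_left=-1, h_right=-1, diff=0 [OK], height=0
  node 31: h_left=0, h_right=-1, diff=1 [OK], height=1
  node 49: h_left=-1, h_right=-1, diff=0 [OK], height=0
  node 45: h_left=1, h_right=0, diff=1 [OK], height=2
  node 22: h_left=1, h_right=2, diff=1 [OK], height=3
All nodes satisfy the balance condition.
Result: Balanced


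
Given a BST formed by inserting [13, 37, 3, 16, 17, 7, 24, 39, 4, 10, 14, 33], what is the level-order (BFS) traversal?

Tree insertion order: [13, 37, 3, 16, 17, 7, 24, 39, 4, 10, 14, 33]
Tree (level-order array): [13, 3, 37, None, 7, 16, 39, 4, 10, 14, 17, None, None, None, None, None, None, None, None, None, 24, None, 33]
BFS from the root, enqueuing left then right child of each popped node:
  queue [13] -> pop 13, enqueue [3, 37], visited so far: [13]
  queue [3, 37] -> pop 3, enqueue [7], visited so far: [13, 3]
  queue [37, 7] -> pop 37, enqueue [16, 39], visited so far: [13, 3, 37]
  queue [7, 16, 39] -> pop 7, enqueue [4, 10], visited so far: [13, 3, 37, 7]
  queue [16, 39, 4, 10] -> pop 16, enqueue [14, 17], visited so far: [13, 3, 37, 7, 16]
  queue [39, 4, 10, 14, 17] -> pop 39, enqueue [none], visited so far: [13, 3, 37, 7, 16, 39]
  queue [4, 10, 14, 17] -> pop 4, enqueue [none], visited so far: [13, 3, 37, 7, 16, 39, 4]
  queue [10, 14, 17] -> pop 10, enqueue [none], visited so far: [13, 3, 37, 7, 16, 39, 4, 10]
  queue [14, 17] -> pop 14, enqueue [none], visited so far: [13, 3, 37, 7, 16, 39, 4, 10, 14]
  queue [17] -> pop 17, enqueue [24], visited so far: [13, 3, 37, 7, 16, 39, 4, 10, 14, 17]
  queue [24] -> pop 24, enqueue [33], visited so far: [13, 3, 37, 7, 16, 39, 4, 10, 14, 17, 24]
  queue [33] -> pop 33, enqueue [none], visited so far: [13, 3, 37, 7, 16, 39, 4, 10, 14, 17, 24, 33]
Result: [13, 3, 37, 7, 16, 39, 4, 10, 14, 17, 24, 33]


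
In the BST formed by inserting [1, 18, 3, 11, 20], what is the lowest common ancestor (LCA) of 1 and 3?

Tree insertion order: [1, 18, 3, 11, 20]
Tree (level-order array): [1, None, 18, 3, 20, None, 11]
In a BST, the LCA of p=1, q=3 is the first node v on the
root-to-leaf path with p <= v <= q (go left if both < v, right if both > v).
Walk from root:
  at 1: 1 <= 1 <= 3, this is the LCA
LCA = 1


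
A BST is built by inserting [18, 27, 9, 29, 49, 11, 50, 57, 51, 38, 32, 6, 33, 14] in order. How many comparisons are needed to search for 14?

Search path for 14: 18 -> 9 -> 11 -> 14
Found: True
Comparisons: 4


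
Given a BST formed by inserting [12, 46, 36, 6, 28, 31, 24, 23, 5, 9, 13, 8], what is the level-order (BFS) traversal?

Tree insertion order: [12, 46, 36, 6, 28, 31, 24, 23, 5, 9, 13, 8]
Tree (level-order array): [12, 6, 46, 5, 9, 36, None, None, None, 8, None, 28, None, None, None, 24, 31, 23, None, None, None, 13]
BFS from the root, enqueuing left then right child of each popped node:
  queue [12] -> pop 12, enqueue [6, 46], visited so far: [12]
  queue [6, 46] -> pop 6, enqueue [5, 9], visited so far: [12, 6]
  queue [46, 5, 9] -> pop 46, enqueue [36], visited so far: [12, 6, 46]
  queue [5, 9, 36] -> pop 5, enqueue [none], visited so far: [12, 6, 46, 5]
  queue [9, 36] -> pop 9, enqueue [8], visited so far: [12, 6, 46, 5, 9]
  queue [36, 8] -> pop 36, enqueue [28], visited so far: [12, 6, 46, 5, 9, 36]
  queue [8, 28] -> pop 8, enqueue [none], visited so far: [12, 6, 46, 5, 9, 36, 8]
  queue [28] -> pop 28, enqueue [24, 31], visited so far: [12, 6, 46, 5, 9, 36, 8, 28]
  queue [24, 31] -> pop 24, enqueue [23], visited so far: [12, 6, 46, 5, 9, 36, 8, 28, 24]
  queue [31, 23] -> pop 31, enqueue [none], visited so far: [12, 6, 46, 5, 9, 36, 8, 28, 24, 31]
  queue [23] -> pop 23, enqueue [13], visited so far: [12, 6, 46, 5, 9, 36, 8, 28, 24, 31, 23]
  queue [13] -> pop 13, enqueue [none], visited so far: [12, 6, 46, 5, 9, 36, 8, 28, 24, 31, 23, 13]
Result: [12, 6, 46, 5, 9, 36, 8, 28, 24, 31, 23, 13]


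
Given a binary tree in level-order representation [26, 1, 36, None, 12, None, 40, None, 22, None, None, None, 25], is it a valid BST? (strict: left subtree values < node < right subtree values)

Level-order array: [26, 1, 36, None, 12, None, 40, None, 22, None, None, None, 25]
Validate using subtree bounds (lo, hi): at each node, require lo < value < hi,
then recurse left with hi=value and right with lo=value.
Preorder trace (stopping at first violation):
  at node 26 with bounds (-inf, +inf): OK
  at node 1 with bounds (-inf, 26): OK
  at node 12 with bounds (1, 26): OK
  at node 22 with bounds (12, 26): OK
  at node 25 with bounds (22, 26): OK
  at node 36 with bounds (26, +inf): OK
  at node 40 with bounds (36, +inf): OK
No violation found at any node.
Result: Valid BST


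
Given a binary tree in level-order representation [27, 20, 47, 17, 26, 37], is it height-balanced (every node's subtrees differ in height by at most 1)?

Tree (level-order array): [27, 20, 47, 17, 26, 37]
Definition: a tree is height-balanced if, at every node, |h(left) - h(right)| <= 1 (empty subtree has height -1).
Bottom-up per-node check:
  node 17: h_left=-1, h_right=-1, diff=0 [OK], height=0
  node 26: h_left=-1, h_right=-1, diff=0 [OK], height=0
  node 20: h_left=0, h_right=0, diff=0 [OK], height=1
  node 37: h_left=-1, h_right=-1, diff=0 [OK], height=0
  node 47: h_left=0, h_right=-1, diff=1 [OK], height=1
  node 27: h_left=1, h_right=1, diff=0 [OK], height=2
All nodes satisfy the balance condition.
Result: Balanced


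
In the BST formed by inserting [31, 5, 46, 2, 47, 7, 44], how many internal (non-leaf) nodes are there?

Tree built from: [31, 5, 46, 2, 47, 7, 44]
Tree (level-order array): [31, 5, 46, 2, 7, 44, 47]
Rule: An internal node has at least one child.
Per-node child counts:
  node 31: 2 child(ren)
  node 5: 2 child(ren)
  node 2: 0 child(ren)
  node 7: 0 child(ren)
  node 46: 2 child(ren)
  node 44: 0 child(ren)
  node 47: 0 child(ren)
Matching nodes: [31, 5, 46]
Count of internal (non-leaf) nodes: 3


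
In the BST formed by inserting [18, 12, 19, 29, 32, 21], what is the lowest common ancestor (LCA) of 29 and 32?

Tree insertion order: [18, 12, 19, 29, 32, 21]
Tree (level-order array): [18, 12, 19, None, None, None, 29, 21, 32]
In a BST, the LCA of p=29, q=32 is the first node v on the
root-to-leaf path with p <= v <= q (go left if both < v, right if both > v).
Walk from root:
  at 18: both 29 and 32 > 18, go right
  at 19: both 29 and 32 > 19, go right
  at 29: 29 <= 29 <= 32, this is the LCA
LCA = 29


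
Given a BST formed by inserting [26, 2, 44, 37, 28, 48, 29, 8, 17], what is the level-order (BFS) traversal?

Tree insertion order: [26, 2, 44, 37, 28, 48, 29, 8, 17]
Tree (level-order array): [26, 2, 44, None, 8, 37, 48, None, 17, 28, None, None, None, None, None, None, 29]
BFS from the root, enqueuing left then right child of each popped node:
  queue [26] -> pop 26, enqueue [2, 44], visited so far: [26]
  queue [2, 44] -> pop 2, enqueue [8], visited so far: [26, 2]
  queue [44, 8] -> pop 44, enqueue [37, 48], visited so far: [26, 2, 44]
  queue [8, 37, 48] -> pop 8, enqueue [17], visited so far: [26, 2, 44, 8]
  queue [37, 48, 17] -> pop 37, enqueue [28], visited so far: [26, 2, 44, 8, 37]
  queue [48, 17, 28] -> pop 48, enqueue [none], visited so far: [26, 2, 44, 8, 37, 48]
  queue [17, 28] -> pop 17, enqueue [none], visited so far: [26, 2, 44, 8, 37, 48, 17]
  queue [28] -> pop 28, enqueue [29], visited so far: [26, 2, 44, 8, 37, 48, 17, 28]
  queue [29] -> pop 29, enqueue [none], visited so far: [26, 2, 44, 8, 37, 48, 17, 28, 29]
Result: [26, 2, 44, 8, 37, 48, 17, 28, 29]
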